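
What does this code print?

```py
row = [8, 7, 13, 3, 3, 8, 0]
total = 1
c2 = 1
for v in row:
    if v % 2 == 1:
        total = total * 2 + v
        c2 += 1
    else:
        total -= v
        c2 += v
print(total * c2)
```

-63

v=8: not odd, total = 1-8 = -7; c2=9
v=7: odd, total = (-7)*2+7 = -7; c2=10
v=13: odd, total = (-7)*2+13 = -1; c2=11
v=3: odd, total = (-1)*2+3 = 1; c2=12
v=3: odd, total = 1*2+3 = 5; c2=13
v=8: not odd, total = 5-8 = -3; c2=21
v=0: not odd, total = (-3)-0 = -3; c2=21
total*c2 = (-3)*21 = -63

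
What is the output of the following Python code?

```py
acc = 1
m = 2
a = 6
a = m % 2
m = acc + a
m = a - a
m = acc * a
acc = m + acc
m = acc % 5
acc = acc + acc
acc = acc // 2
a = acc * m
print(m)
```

1

a = 2%2 = 0
m = 1+0 = 1
m = 0-0 = 0
m = 1*0 = 0
acc = 0+1 = 1
m = 1%5 = 1
acc = 1+1 = 2
acc = 2//2 = 1
a = 1*1 = 1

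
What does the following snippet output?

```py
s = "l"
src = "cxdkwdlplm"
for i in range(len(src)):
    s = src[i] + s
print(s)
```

i=0: prepend 'c' → 'cl'
i=1: prepend 'x' → 'xcl'
i=2: prepend 'd' → 'dxcl'
i=3: prepend 'k' → 'kdxcl'
i=4: prepend 'w' → 'wkdxcl'
i=5: prepend 'd' → 'dwkdxcl'
i=6: prepend 'l' → 'ldwkdxcl'
i=7: prepend 'p' → 'pldwkdxcl'
i=8: prepend 'l' → 'lpldwkdxcl'
i=9: prepend 'm' → 'mlpldwkdxcl'

mlpldwkdxcl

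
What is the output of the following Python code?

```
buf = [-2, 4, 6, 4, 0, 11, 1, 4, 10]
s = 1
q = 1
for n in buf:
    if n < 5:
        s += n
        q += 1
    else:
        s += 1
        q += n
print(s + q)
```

49

n=-2: <5, s = 1+(-2) = -1; q=2
n=4: <5, s = (-1)+4 = 3; q=3
n=6: not <5, s = 3+1 = 4; q=9
n=4: <5, s = 4+4 = 8; q=10
n=0: <5, s = 8+0 = 8; q=11
n=11: not <5, s = 8+1 = 9; q=22
n=1: <5, s = 9+1 = 10; q=23
n=4: <5, s = 10+4 = 14; q=24
n=10: not <5, s = 14+1 = 15; q=34
s+q = 15+34 = 49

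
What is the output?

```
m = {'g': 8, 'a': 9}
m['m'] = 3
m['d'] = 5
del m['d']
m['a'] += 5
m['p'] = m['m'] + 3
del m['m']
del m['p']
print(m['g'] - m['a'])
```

m['m'] = 3 → {'g': 8, 'a': 9, 'm': 3}
m['d'] = 5 → {'g': 8, 'a': 9, 'm': 3, 'd': 5}
del 'd' → {'g': 8, 'a': 9, 'm': 3}
m['a'] = 9+5 = 14 → {'g': 8, 'a': 14, 'm': 3}
m['p'] = m['m']+3 = 6 → {'g': 8, 'a': 14, 'm': 3, 'p': 6}
del 'm' → {'g': 8, 'a': 14, 'p': 6}
del 'p' → {'g': 8, 'a': 14}
m['g']-m['a'] = 8-14 = -6

-6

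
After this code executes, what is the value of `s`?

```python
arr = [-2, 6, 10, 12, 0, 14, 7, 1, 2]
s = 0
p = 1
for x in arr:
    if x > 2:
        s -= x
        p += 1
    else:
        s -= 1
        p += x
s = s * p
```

-371

x=-2: not >2, s = 0-1 = -1; p=-1
x=6: >2, s = (-1)-6 = -7; p=0
x=10: >2, s = (-7)-10 = -17; p=1
x=12: >2, s = (-17)-12 = -29; p=2
x=0: not >2, s = (-29)-1 = -30; p=2
x=14: >2, s = (-30)-14 = -44; p=3
x=7: >2, s = (-44)-7 = -51; p=4
x=1: not >2, s = (-51)-1 = -52; p=5
x=2: not >2, s = (-52)-1 = -53; p=7
s*p = (-53)*7 = -371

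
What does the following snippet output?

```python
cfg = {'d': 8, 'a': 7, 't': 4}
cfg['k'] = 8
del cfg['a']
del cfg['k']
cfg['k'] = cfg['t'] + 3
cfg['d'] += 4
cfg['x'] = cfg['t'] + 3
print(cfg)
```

cfg['k'] = 8 → {'d': 8, 'a': 7, 't': 4, 'k': 8}
del 'a' → {'d': 8, 't': 4, 'k': 8}
del 'k' → {'d': 8, 't': 4}
cfg['k'] = cfg['t']+3 = 7 → {'d': 8, 't': 4, 'k': 7}
cfg['d'] = 8+4 = 12 → {'d': 12, 't': 4, 'k': 7}
cfg['x'] = cfg['t']+3 = 7 → {'d': 12, 't': 4, 'k': 7, 'x': 7}

{'d': 12, 't': 4, 'k': 7, 'x': 7}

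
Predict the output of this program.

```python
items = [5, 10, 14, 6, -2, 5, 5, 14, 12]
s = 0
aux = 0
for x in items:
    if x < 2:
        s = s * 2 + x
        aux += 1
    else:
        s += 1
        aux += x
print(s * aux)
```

x=5: not <2, s = 0+1 = 1; aux=5
x=10: not <2, s = 1+1 = 2; aux=15
x=14: not <2, s = 2+1 = 3; aux=29
x=6: not <2, s = 3+1 = 4; aux=35
x=-2: <2, s = 4*2+(-2) = 6; aux=36
x=5: not <2, s = 6+1 = 7; aux=41
x=5: not <2, s = 7+1 = 8; aux=46
x=14: not <2, s = 8+1 = 9; aux=60
x=12: not <2, s = 9+1 = 10; aux=72
s*aux = 10*72 = 720

720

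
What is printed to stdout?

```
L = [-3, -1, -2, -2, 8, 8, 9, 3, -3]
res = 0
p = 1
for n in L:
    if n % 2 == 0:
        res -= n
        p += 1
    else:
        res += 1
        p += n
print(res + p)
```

3

n=-3: not even, res = 0+1 = 1; p=-2
n=-1: not even, res = 1+1 = 2; p=-3
n=-2: even, res = 2-(-2) = 4; p=-2
n=-2: even, res = 4-(-2) = 6; p=-1
n=8: even, res = 6-8 = -2; p=0
n=8: even, res = (-2)-8 = -10; p=1
n=9: not even, res = (-10)+1 = -9; p=10
n=3: not even, res = (-9)+1 = -8; p=13
n=-3: not even, res = (-8)+1 = -7; p=10
res+p = (-7)+10 = 3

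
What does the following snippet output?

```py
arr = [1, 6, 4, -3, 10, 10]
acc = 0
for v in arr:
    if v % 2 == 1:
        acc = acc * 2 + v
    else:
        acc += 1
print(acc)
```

v=1: odd, acc = 0*2+1 = 1
v=6: not odd, acc = 1+1 = 2
v=4: not odd, acc = 2+1 = 3
v=-3: odd, acc = 3*2+(-3) = 3
v=10: not odd, acc = 3+1 = 4
v=10: not odd, acc = 4+1 = 5

5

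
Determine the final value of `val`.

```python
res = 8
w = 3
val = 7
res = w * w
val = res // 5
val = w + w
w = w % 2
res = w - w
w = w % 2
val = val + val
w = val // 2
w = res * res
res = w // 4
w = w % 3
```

12

res = 3*3 = 9
val = 9//5 = 1
val = 3+3 = 6
w = 3%2 = 1
res = 1-1 = 0
w = 1%2 = 1
val = 6+6 = 12
w = 12//2 = 6
w = 0*0 = 0
res = 0//4 = 0
w = 0%3 = 0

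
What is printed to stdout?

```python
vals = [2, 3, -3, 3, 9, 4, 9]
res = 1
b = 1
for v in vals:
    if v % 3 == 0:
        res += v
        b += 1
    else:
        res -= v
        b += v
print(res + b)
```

v=2: not %3==0, res = 1-2 = -1; b=3
v=3: %3==0, res = (-1)+3 = 2; b=4
v=-3: %3==0, res = 2+(-3) = -1; b=5
v=3: %3==0, res = (-1)+3 = 2; b=6
v=9: %3==0, res = 2+9 = 11; b=7
v=4: not %3==0, res = 11-4 = 7; b=11
v=9: %3==0, res = 7+9 = 16; b=12
res+b = 16+12 = 28

28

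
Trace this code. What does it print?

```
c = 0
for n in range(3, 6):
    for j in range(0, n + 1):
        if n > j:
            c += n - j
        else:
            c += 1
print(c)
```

n=3,j=0: 3>0, c = 0+3 = 3
n=3,j=1: 3>1, c = 3+2 = 5
n=3,j=2: 3>2, c = 5+1 = 6
n=3,j=3: not 3>3, c = 6+1 = 7
n=4,j=0: 4>0, c = 7+4 = 11
n=4,j=1: 4>1, c = 11+3 = 14
n=4,j=2: 4>2, c = 14+2 = 16
n=4,j=3: 4>3, c = 16+1 = 17
n=4,j=4: not 4>4, c = 17+1 = 18
n=5,j=0: 5>0, c = 18+5 = 23
n=5,j=1: 5>1, c = 23+4 = 27
n=5,j=2: 5>2, c = 27+3 = 30
n=5,j=3: 5>3, c = 30+2 = 32
n=5,j=4: 5>4, c = 32+1 = 33
n=5,j=5: not 5>5, c = 33+1 = 34

34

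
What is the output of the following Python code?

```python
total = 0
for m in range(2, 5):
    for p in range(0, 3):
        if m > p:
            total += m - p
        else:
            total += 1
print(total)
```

19

m=2,p=0: 2>0, total = 0+2 = 2
m=2,p=1: 2>1, total = 2+1 = 3
m=2,p=2: not 2>2, total = 3+1 = 4
m=3,p=0: 3>0, total = 4+3 = 7
m=3,p=1: 3>1, total = 7+2 = 9
m=3,p=2: 3>2, total = 9+1 = 10
m=4,p=0: 4>0, total = 10+4 = 14
m=4,p=1: 4>1, total = 14+3 = 17
m=4,p=2: 4>2, total = 17+2 = 19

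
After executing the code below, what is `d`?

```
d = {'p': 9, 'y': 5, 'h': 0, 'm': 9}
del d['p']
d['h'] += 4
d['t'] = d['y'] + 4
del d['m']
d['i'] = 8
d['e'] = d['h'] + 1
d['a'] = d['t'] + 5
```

{'y': 5, 'h': 4, 't': 9, 'i': 8, 'e': 5, 'a': 14}

del 'p' → {'y': 5, 'h': 0, 'm': 9}
d['h'] = 0+4 = 4 → {'y': 5, 'h': 4, 'm': 9}
d['t'] = d['y']+4 = 9 → {'y': 5, 'h': 4, 'm': 9, 't': 9}
del 'm' → {'y': 5, 'h': 4, 't': 9}
d['i'] = 8 → {'y': 5, 'h': 4, 't': 9, 'i': 8}
d['e'] = d['h']+1 = 5 → {'y': 5, 'h': 4, 't': 9, 'i': 8, 'e': 5}
d['a'] = d['t']+5 = 14 → {'y': 5, 'h': 4, 't': 9, 'i': 8, 'e': 5, 'a': 14}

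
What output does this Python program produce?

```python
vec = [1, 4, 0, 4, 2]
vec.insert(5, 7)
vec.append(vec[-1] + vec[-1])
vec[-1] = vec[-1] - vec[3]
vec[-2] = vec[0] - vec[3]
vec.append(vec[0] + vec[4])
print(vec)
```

[1, 4, 0, 4, 2, -3, 10, 3]

insert 7 at 5 → [1, 4, 0, 4, 2, 7]
append vec[-1]+vec[-1] = 7+7 = 14 → [1, 4, 0, 4, 2, 7, 14]
vec[-1] = vec[-1]-vec[3] = 14-4 = 10 → [1, 4, 0, 4, 2, 7, 10]
vec[-2] = vec[0]-vec[3] = 1-4 = -3 → [1, 4, 0, 4, 2, -3, 10]
append vec[0]+vec[4] = 1+2 = 3 → [1, 4, 0, 4, 2, -3, 10, 3]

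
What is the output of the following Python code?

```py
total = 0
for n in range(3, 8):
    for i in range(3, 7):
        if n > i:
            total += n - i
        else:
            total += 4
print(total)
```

60

n=3,i=3: not 3>3, total = 0+4 = 4
n=3,i=4: not 3>4, total = 4+4 = 8
n=3,i=5: not 3>5, total = 8+4 = 12
n=3,i=6: not 3>6, total = 12+4 = 16
n=4,i=3: 4>3, total = 16+1 = 17
n=4,i=4: not 4>4, total = 17+4 = 21
n=4,i=5: not 4>5, total = 21+4 = 25
n=4,i=6: not 4>6, total = 25+4 = 29
n=5,i=3: 5>3, total = 29+2 = 31
n=5,i=4: 5>4, total = 31+1 = 32
n=5,i=5: not 5>5, total = 32+4 = 36
n=5,i=6: not 5>6, total = 36+4 = 40
n=6,i=3: 6>3, total = 40+3 = 43
n=6,i=4: 6>4, total = 43+2 = 45
n=6,i=5: 6>5, total = 45+1 = 46
n=6,i=6: not 6>6, total = 46+4 = 50
n=7,i=3: 7>3, total = 50+4 = 54
n=7,i=4: 7>4, total = 54+3 = 57
n=7,i=5: 7>5, total = 57+2 = 59
n=7,i=6: 7>6, total = 59+1 = 60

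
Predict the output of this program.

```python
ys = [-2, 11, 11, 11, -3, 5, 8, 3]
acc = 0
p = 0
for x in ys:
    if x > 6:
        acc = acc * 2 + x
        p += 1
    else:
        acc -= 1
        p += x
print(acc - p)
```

x=-2: not >6, acc = 0-1 = -1; p=-2
x=11: >6, acc = (-1)*2+11 = 9; p=-1
x=11: >6, acc = 9*2+11 = 29; p=0
x=11: >6, acc = 29*2+11 = 69; p=1
x=-3: not >6, acc = 69-1 = 68; p=-2
x=5: not >6, acc = 68-1 = 67; p=3
x=8: >6, acc = 67*2+8 = 142; p=4
x=3: not >6, acc = 142-1 = 141; p=7
acc-p = 141-7 = 134

134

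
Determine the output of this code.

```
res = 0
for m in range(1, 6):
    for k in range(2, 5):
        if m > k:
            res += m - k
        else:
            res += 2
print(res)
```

28

m=1,k=2: not 1>2, res = 0+2 = 2
m=1,k=3: not 1>3, res = 2+2 = 4
m=1,k=4: not 1>4, res = 4+2 = 6
m=2,k=2: not 2>2, res = 6+2 = 8
m=2,k=3: not 2>3, res = 8+2 = 10
m=2,k=4: not 2>4, res = 10+2 = 12
m=3,k=2: 3>2, res = 12+1 = 13
m=3,k=3: not 3>3, res = 13+2 = 15
m=3,k=4: not 3>4, res = 15+2 = 17
m=4,k=2: 4>2, res = 17+2 = 19
m=4,k=3: 4>3, res = 19+1 = 20
m=4,k=4: not 4>4, res = 20+2 = 22
m=5,k=2: 5>2, res = 22+3 = 25
m=5,k=3: 5>3, res = 25+2 = 27
m=5,k=4: 5>4, res = 27+1 = 28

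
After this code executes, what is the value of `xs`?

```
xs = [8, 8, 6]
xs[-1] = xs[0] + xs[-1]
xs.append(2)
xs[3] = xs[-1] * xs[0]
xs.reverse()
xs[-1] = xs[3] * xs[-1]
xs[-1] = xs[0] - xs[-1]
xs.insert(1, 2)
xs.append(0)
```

xs[-1] = xs[0]+xs[-1] = 8+6 = 14 → [8, 8, 14]
append 2 → [8, 8, 14, 2]
xs[3] = xs[-1]*xs[0] = 2*8 = 16 → [8, 8, 14, 16]
reverse → [16, 14, 8, 8]
xs[-1] = xs[3]*xs[-1] = 8*8 = 64 → [16, 14, 8, 64]
xs[-1] = xs[0]-xs[-1] = 16-64 = -48 → [16, 14, 8, -48]
insert 2 at 1 → [16, 2, 14, 8, -48]
append 0 → [16, 2, 14, 8, -48, 0]

[16, 2, 14, 8, -48, 0]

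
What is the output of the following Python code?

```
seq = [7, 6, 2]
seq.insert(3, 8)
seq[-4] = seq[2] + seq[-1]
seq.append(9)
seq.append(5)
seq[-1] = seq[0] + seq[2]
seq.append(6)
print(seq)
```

[10, 6, 2, 8, 9, 12, 6]

insert 8 at 3 → [7, 6, 2, 8]
seq[-4] = seq[2]+seq[-1] = 2+8 = 10 → [10, 6, 2, 8]
append 9 → [10, 6, 2, 8, 9]
append 5 → [10, 6, 2, 8, 9, 5]
seq[-1] = seq[0]+seq[2] = 10+2 = 12 → [10, 6, 2, 8, 9, 12]
append 6 → [10, 6, 2, 8, 9, 12, 6]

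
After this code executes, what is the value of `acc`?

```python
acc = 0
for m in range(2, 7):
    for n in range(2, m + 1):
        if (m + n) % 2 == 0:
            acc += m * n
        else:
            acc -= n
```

m=2,n=2: even sum, acc = 0+4 = 4
m=3,n=2: odd sum, acc = 4-2 = 2
m=3,n=3: even sum, acc = 2+9 = 11
m=4,n=2: even sum, acc = 11+8 = 19
m=4,n=3: odd sum, acc = 19-3 = 16
m=4,n=4: even sum, acc = 16+16 = 32
m=5,n=2: odd sum, acc = 32-2 = 30
m=5,n=3: even sum, acc = 30+15 = 45
m=5,n=4: odd sum, acc = 45-4 = 41
m=5,n=5: even sum, acc = 41+25 = 66
m=6,n=2: even sum, acc = 66+12 = 78
m=6,n=3: odd sum, acc = 78-3 = 75
m=6,n=4: even sum, acc = 75+24 = 99
m=6,n=5: odd sum, acc = 99-5 = 94
m=6,n=6: even sum, acc = 94+36 = 130

130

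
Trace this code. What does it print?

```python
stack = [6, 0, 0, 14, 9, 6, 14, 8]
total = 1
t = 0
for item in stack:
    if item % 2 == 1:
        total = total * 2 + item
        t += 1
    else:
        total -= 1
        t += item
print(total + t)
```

item=6: not odd, total = 1-1 = 0; t=6
item=0: not odd, total = 0-1 = -1; t=6
item=0: not odd, total = (-1)-1 = -2; t=6
item=14: not odd, total = (-2)-1 = -3; t=20
item=9: odd, total = (-3)*2+9 = 3; t=21
item=6: not odd, total = 3-1 = 2; t=27
item=14: not odd, total = 2-1 = 1; t=41
item=8: not odd, total = 1-1 = 0; t=49
total+t = 0+49 = 49

49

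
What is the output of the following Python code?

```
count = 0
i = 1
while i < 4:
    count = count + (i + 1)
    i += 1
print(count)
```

i=1: count = 0+2 = 2
i=2: count = 2+3 = 5
i=3: count = 5+4 = 9

9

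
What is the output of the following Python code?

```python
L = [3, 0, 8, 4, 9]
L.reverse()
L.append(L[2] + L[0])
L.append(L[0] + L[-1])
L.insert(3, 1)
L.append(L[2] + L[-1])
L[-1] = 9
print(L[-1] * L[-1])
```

reverse → [9, 4, 8, 0, 3]
append L[2]+L[0] = 8+9 = 17 → [9, 4, 8, 0, 3, 17]
append L[0]+L[-1] = 9+17 = 26 → [9, 4, 8, 0, 3, 17, 26]
insert 1 at 3 → [9, 4, 8, 1, 0, 3, 17, 26]
append L[2]+L[-1] = 8+26 = 34 → [9, 4, 8, 1, 0, 3, 17, 26, 34]
L[-1] = 9 → [9, 4, 8, 1, 0, 3, 17, 26, 9]
L[-1]*L[-1] = 9*9 = 81

81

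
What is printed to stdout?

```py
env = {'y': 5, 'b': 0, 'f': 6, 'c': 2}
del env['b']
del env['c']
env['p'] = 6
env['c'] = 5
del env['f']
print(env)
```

{'y': 5, 'p': 6, 'c': 5}

del 'b' → {'y': 5, 'f': 6, 'c': 2}
del 'c' → {'y': 5, 'f': 6}
env['p'] = 6 → {'y': 5, 'f': 6, 'p': 6}
env['c'] = 5 → {'y': 5, 'f': 6, 'p': 6, 'c': 5}
del 'f' → {'y': 5, 'p': 6, 'c': 5}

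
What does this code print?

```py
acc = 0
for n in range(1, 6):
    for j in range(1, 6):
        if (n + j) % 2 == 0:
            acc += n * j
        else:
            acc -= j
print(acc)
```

n=1,j=1: even sum, acc = 0+1 = 1
n=1,j=2: odd sum, acc = 1-2 = -1
n=1,j=3: even sum, acc = (-1)+3 = 2
n=1,j=4: odd sum, acc = 2-4 = -2
n=1,j=5: even sum, acc = (-2)+5 = 3
n=2,j=1: odd sum, acc = 3-1 = 2
n=2,j=2: even sum, acc = 2+4 = 6
n=2,j=3: odd sum, acc = 6-3 = 3
n=2,j=4: even sum, acc = 3+8 = 11
n=2,j=5: odd sum, acc = 11-5 = 6
n=3,j=1: even sum, acc = 6+3 = 9
n=3,j=2: odd sum, acc = 9-2 = 7
n=3,j=3: even sum, acc = 7+9 = 16
n=3,j=4: odd sum, acc = 16-4 = 12
n=3,j=5: even sum, acc = 12+15 = 27
n=4,j=1: odd sum, acc = 27-1 = 26
n=4,j=2: even sum, acc = 26+8 = 34
n=4,j=3: odd sum, acc = 34-3 = 31
n=4,j=4: even sum, acc = 31+16 = 47
n=4,j=5: odd sum, acc = 47-5 = 42
n=5,j=1: even sum, acc = 42+5 = 47
n=5,j=2: odd sum, acc = 47-2 = 45
n=5,j=3: even sum, acc = 45+15 = 60
n=5,j=4: odd sum, acc = 60-4 = 56
n=5,j=5: even sum, acc = 56+25 = 81

81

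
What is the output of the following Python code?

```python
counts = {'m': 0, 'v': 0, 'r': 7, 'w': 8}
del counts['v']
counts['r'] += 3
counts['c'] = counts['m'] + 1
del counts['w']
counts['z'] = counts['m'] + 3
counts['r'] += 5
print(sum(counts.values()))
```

del 'v' → {'m': 0, 'r': 7, 'w': 8}
counts['r'] = 7+3 = 10 → {'m': 0, 'r': 10, 'w': 8}
counts['c'] = counts['m']+1 = 1 → {'m': 0, 'r': 10, 'w': 8, 'c': 1}
del 'w' → {'m': 0, 'r': 10, 'c': 1}
counts['z'] = counts['m']+3 = 3 → {'m': 0, 'r': 10, 'c': 1, 'z': 3}
counts['r'] = 10+5 = 15 → {'m': 0, 'r': 15, 'c': 1, 'z': 3}
sum of values = 19

19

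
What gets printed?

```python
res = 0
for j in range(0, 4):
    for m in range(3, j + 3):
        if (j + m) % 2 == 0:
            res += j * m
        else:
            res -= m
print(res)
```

j=1,m=3: even sum, res = 0+3 = 3
j=2,m=3: odd sum, res = 3-3 = 0
j=2,m=4: even sum, res = 0+8 = 8
j=3,m=3: even sum, res = 8+9 = 17
j=3,m=4: odd sum, res = 17-4 = 13
j=3,m=5: even sum, res = 13+15 = 28

28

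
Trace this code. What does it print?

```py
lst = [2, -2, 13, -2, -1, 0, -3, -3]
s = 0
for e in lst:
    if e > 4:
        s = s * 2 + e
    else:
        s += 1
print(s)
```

e=2: not >4, s = 0+1 = 1
e=-2: not >4, s = 1+1 = 2
e=13: >4, s = 2*2+13 = 17
e=-2: not >4, s = 17+1 = 18
e=-1: not >4, s = 18+1 = 19
e=0: not >4, s = 19+1 = 20
e=-3: not >4, s = 20+1 = 21
e=-3: not >4, s = 21+1 = 22

22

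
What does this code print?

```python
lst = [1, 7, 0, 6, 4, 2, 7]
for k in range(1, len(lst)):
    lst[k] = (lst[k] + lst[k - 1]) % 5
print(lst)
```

k=1: lst[1] = (7+1)%5 = 3 → [1, 3, 0, 6, 4, 2, 7]
k=2: lst[2] = (0+3)%5 = 3 → [1, 3, 3, 6, 4, 2, 7]
k=3: lst[3] = (6+3)%5 = 4 → [1, 3, 3, 4, 4, 2, 7]
k=4: lst[4] = (4+4)%5 = 3 → [1, 3, 3, 4, 3, 2, 7]
k=5: lst[5] = (2+3)%5 = 0 → [1, 3, 3, 4, 3, 0, 7]
k=6: lst[6] = (7+0)%5 = 2 → [1, 3, 3, 4, 3, 0, 2]

[1, 3, 3, 4, 3, 0, 2]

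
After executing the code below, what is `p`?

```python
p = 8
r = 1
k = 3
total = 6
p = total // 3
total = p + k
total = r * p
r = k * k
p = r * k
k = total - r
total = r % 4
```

p = 6//3 = 2
total = 2+3 = 5
total = 1*2 = 2
r = 3*3 = 9
p = 9*3 = 27
k = 2-9 = -7
total = 9%4 = 1

27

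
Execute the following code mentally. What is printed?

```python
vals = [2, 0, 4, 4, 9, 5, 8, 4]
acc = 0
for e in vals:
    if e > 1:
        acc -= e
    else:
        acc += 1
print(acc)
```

-35

e=2: >1, acc = 0-2 = -2
e=0: not >1, acc = (-2)+1 = -1
e=4: >1, acc = (-1)-4 = -5
e=4: >1, acc = (-5)-4 = -9
e=9: >1, acc = (-9)-9 = -18
e=5: >1, acc = (-18)-5 = -23
e=8: >1, acc = (-23)-8 = -31
e=4: >1, acc = (-31)-4 = -35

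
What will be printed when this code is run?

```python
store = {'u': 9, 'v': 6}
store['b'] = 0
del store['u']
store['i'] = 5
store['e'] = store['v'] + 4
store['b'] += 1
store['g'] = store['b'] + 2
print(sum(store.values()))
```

25

store['b'] = 0 → {'u': 9, 'v': 6, 'b': 0}
del 'u' → {'v': 6, 'b': 0}
store['i'] = 5 → {'v': 6, 'b': 0, 'i': 5}
store['e'] = store['v']+4 = 10 → {'v': 6, 'b': 0, 'i': 5, 'e': 10}
store['b'] = 0+1 = 1 → {'v': 6, 'b': 1, 'i': 5, 'e': 10}
store['g'] = store['b']+2 = 3 → {'v': 6, 'b': 1, 'i': 5, 'e': 10, 'g': 3}
sum of values = 25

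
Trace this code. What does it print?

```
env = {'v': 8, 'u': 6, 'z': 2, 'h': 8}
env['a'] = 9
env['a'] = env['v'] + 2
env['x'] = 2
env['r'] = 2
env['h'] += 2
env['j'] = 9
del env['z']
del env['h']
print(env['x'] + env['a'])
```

env['a'] = 9 → {'v': 8, 'u': 6, 'z': 2, 'h': 8, 'a': 9}
env['a'] = env['v']+2 = 10 → {'v': 8, 'u': 6, 'z': 2, 'h': 8, 'a': 10}
env['x'] = 2 → {'v': 8, 'u': 6, 'z': 2, 'h': 8, 'a': 10, 'x': 2}
env['r'] = 2 → {'v': 8, 'u': 6, 'z': 2, 'h': 8, 'a': 10, 'x': 2, 'r': 2}
env['h'] = 8+2 = 10 → {'v': 8, 'u': 6, 'z': 2, 'h': 10, 'a': 10, 'x': 2, 'r': 2}
env['j'] = 9 → {'v': 8, 'u': 6, 'z': 2, 'h': 10, 'a': 10, 'x': 2, 'r': 2, 'j': 9}
del 'z' → {'v': 8, 'u': 6, 'h': 10, 'a': 10, 'x': 2, 'r': 2, 'j': 9}
del 'h' → {'v': 8, 'u': 6, 'a': 10, 'x': 2, 'r': 2, 'j': 9}
env['x']+env['a'] = 2+10 = 12

12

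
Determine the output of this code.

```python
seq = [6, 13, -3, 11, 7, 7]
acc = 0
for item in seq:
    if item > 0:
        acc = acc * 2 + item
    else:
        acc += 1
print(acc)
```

273

item=6: >0, acc = 0*2+6 = 6
item=13: >0, acc = 6*2+13 = 25
item=-3: not >0, acc = 25+1 = 26
item=11: >0, acc = 26*2+11 = 63
item=7: >0, acc = 63*2+7 = 133
item=7: >0, acc = 133*2+7 = 273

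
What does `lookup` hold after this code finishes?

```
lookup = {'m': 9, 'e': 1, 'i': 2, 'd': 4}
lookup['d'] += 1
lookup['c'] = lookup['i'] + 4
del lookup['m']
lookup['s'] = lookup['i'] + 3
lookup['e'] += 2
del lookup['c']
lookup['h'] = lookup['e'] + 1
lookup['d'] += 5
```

{'e': 3, 'i': 2, 'd': 10, 's': 5, 'h': 4}

lookup['d'] = 4+1 = 5 → {'m': 9, 'e': 1, 'i': 2, 'd': 5}
lookup['c'] = lookup['i']+4 = 6 → {'m': 9, 'e': 1, 'i': 2, 'd': 5, 'c': 6}
del 'm' → {'e': 1, 'i': 2, 'd': 5, 'c': 6}
lookup['s'] = lookup['i']+3 = 5 → {'e': 1, 'i': 2, 'd': 5, 'c': 6, 's': 5}
lookup['e'] = 1+2 = 3 → {'e': 3, 'i': 2, 'd': 5, 'c': 6, 's': 5}
del 'c' → {'e': 3, 'i': 2, 'd': 5, 's': 5}
lookup['h'] = lookup['e']+1 = 4 → {'e': 3, 'i': 2, 'd': 5, 's': 5, 'h': 4}
lookup['d'] = 5+5 = 10 → {'e': 3, 'i': 2, 'd': 10, 's': 5, 'h': 4}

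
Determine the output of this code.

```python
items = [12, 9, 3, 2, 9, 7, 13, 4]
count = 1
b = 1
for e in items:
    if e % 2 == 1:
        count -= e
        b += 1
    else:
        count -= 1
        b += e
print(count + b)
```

e=12: not odd, count = 1-1 = 0; b=13
e=9: odd, count = 0-9 = -9; b=14
e=3: odd, count = (-9)-3 = -12; b=15
e=2: not odd, count = (-12)-1 = -13; b=17
e=9: odd, count = (-13)-9 = -22; b=18
e=7: odd, count = (-22)-7 = -29; b=19
e=13: odd, count = (-29)-13 = -42; b=20
e=4: not odd, count = (-42)-1 = -43; b=24
count+b = (-43)+24 = -19

-19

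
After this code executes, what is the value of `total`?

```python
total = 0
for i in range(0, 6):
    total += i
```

15

i=0: total = 0+0 = 0
i=1: total = 0+1 = 1
i=2: total = 1+2 = 3
i=3: total = 3+3 = 6
i=4: total = 6+4 = 10
i=5: total = 10+5 = 15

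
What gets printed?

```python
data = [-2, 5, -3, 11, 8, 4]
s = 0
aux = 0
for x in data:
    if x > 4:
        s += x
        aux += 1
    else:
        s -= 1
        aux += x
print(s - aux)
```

19

x=-2: not >4, s = 0-1 = -1; aux=-2
x=5: >4, s = (-1)+5 = 4; aux=-1
x=-3: not >4, s = 4-1 = 3; aux=-4
x=11: >4, s = 3+11 = 14; aux=-3
x=8: >4, s = 14+8 = 22; aux=-2
x=4: not >4, s = 22-1 = 21; aux=2
s-aux = 21-2 = 19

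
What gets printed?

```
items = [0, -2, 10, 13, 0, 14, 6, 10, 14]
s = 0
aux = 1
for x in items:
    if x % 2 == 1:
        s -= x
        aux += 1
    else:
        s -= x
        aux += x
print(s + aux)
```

x=0: not odd, s = 0-0 = 0; aux=1
x=-2: not odd, s = 0-(-2) = 2; aux=-1
x=10: not odd, s = 2-10 = -8; aux=9
x=13: odd, s = (-8)-13 = -21; aux=10
x=0: not odd, s = (-21)-0 = -21; aux=10
x=14: not odd, s = (-21)-14 = -35; aux=24
x=6: not odd, s = (-35)-6 = -41; aux=30
x=10: not odd, s = (-41)-10 = -51; aux=40
x=14: not odd, s = (-51)-14 = -65; aux=54
s+aux = (-65)+54 = -11

-11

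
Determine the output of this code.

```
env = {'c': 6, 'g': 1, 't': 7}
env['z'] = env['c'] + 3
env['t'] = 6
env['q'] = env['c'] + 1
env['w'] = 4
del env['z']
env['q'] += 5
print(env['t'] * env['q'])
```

72

env['z'] = env['c']+3 = 9 → {'c': 6, 'g': 1, 't': 7, 'z': 9}
env['t'] = 6 → {'c': 6, 'g': 1, 't': 6, 'z': 9}
env['q'] = env['c']+1 = 7 → {'c': 6, 'g': 1, 't': 6, 'z': 9, 'q': 7}
env['w'] = 4 → {'c': 6, 'g': 1, 't': 6, 'z': 9, 'q': 7, 'w': 4}
del 'z' → {'c': 6, 'g': 1, 't': 6, 'q': 7, 'w': 4}
env['q'] = 7+5 = 12 → {'c': 6, 'g': 1, 't': 6, 'q': 12, 'w': 4}
env['t']*env['q'] = 6*12 = 72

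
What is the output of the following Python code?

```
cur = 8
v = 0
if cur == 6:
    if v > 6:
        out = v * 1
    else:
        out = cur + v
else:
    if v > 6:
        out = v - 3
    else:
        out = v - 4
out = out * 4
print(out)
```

-16

cur=8, v=0
cur == 6 is False; v > 6 is False
→ out = v - 4 = -4
out = (-4)*4 = -16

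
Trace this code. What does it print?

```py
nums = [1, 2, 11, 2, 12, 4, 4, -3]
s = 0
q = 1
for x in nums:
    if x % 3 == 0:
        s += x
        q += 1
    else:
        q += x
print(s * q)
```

x=1: not %3==0; q=2
x=2: not %3==0; q=4
x=11: not %3==0; q=15
x=2: not %3==0; q=17
x=12: %3==0, s = 0+12 = 12; q=18
x=4: not %3==0; q=22
x=4: not %3==0; q=26
x=-3: %3==0, s = 12+(-3) = 9; q=27
s*q = 9*27 = 243

243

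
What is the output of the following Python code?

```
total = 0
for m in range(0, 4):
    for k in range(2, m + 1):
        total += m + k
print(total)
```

m=2,k=2: total = 0+4 = 4
m=3,k=2: total = 4+5 = 9
m=3,k=3: total = 9+6 = 15

15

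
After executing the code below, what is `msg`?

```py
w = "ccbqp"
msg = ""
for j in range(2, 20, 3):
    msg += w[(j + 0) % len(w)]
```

j=2: add w[2]='b' → 'b'
j=5: add w[0]='c' → 'bc'
j=8: add w[3]='q' → 'bcq'
j=11: add w[1]='c' → 'bcqc'
j=14: add w[4]='p' → 'bcqcp'
j=17: add w[2]='b' → 'bcqcpb'

'bcqcpb'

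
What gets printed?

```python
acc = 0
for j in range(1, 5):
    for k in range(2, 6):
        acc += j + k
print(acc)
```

96

j=1,k=2: acc = 0+3 = 3
j=1,k=3: acc = 3+4 = 7
j=1,k=4: acc = 7+5 = 12
j=1,k=5: acc = 12+6 = 18
j=2,k=2: acc = 18+4 = 22
j=2,k=3: acc = 22+5 = 27
j=2,k=4: acc = 27+6 = 33
j=2,k=5: acc = 33+7 = 40
j=3,k=2: acc = 40+5 = 45
j=3,k=3: acc = 45+6 = 51
j=3,k=4: acc = 51+7 = 58
j=3,k=5: acc = 58+8 = 66
j=4,k=2: acc = 66+6 = 72
j=4,k=3: acc = 72+7 = 79
j=4,k=4: acc = 79+8 = 87
j=4,k=5: acc = 87+9 = 96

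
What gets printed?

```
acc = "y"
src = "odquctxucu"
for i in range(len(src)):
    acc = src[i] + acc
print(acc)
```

i=0: prepend 'o' → 'oy'
i=1: prepend 'd' → 'doy'
i=2: prepend 'q' → 'qdoy'
i=3: prepend 'u' → 'uqdoy'
i=4: prepend 'c' → 'cuqdoy'
i=5: prepend 't' → 'tcuqdoy'
i=6: prepend 'x' → 'xtcuqdoy'
i=7: prepend 'u' → 'uxtcuqdoy'
i=8: prepend 'c' → 'cuxtcuqdoy'
i=9: prepend 'u' → 'ucuxtcuqdoy'

ucuxtcuqdoy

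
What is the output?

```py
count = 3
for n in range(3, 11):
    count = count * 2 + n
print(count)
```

n=3: count = 3*2+3 = 9
n=4: count = 9*2+4 = 22
n=5: count = 22*2+5 = 49
n=6: count = 49*2+6 = 104
n=7: count = 104*2+7 = 215
n=8: count = 215*2+8 = 438
n=9: count = 438*2+9 = 885
n=10: count = 885*2+10 = 1780

1780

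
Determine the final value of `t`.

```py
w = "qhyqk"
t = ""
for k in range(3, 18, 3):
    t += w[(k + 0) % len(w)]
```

'qhkyq'

k=3: add w[3]='q' → 'q'
k=6: add w[1]='h' → 'qh'
k=9: add w[4]='k' → 'qhk'
k=12: add w[2]='y' → 'qhky'
k=15: add w[0]='q' → 'qhkyq'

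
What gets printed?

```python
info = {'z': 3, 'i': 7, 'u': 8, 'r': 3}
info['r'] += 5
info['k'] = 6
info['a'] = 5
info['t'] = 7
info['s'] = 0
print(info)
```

info['r'] = 3+5 = 8 → {'z': 3, 'i': 7, 'u': 8, 'r': 8}
info['k'] = 6 → {'z': 3, 'i': 7, 'u': 8, 'r': 8, 'k': 6}
info['a'] = 5 → {'z': 3, 'i': 7, 'u': 8, 'r': 8, 'k': 6, 'a': 5}
info['t'] = 7 → {'z': 3, 'i': 7, 'u': 8, 'r': 8, 'k': 6, 'a': 5, 't': 7}
info['s'] = 0 → {'z': 3, 'i': 7, 'u': 8, 'r': 8, 'k': 6, 'a': 5, 't': 7, 's': 0}

{'z': 3, 'i': 7, 'u': 8, 'r': 8, 'k': 6, 'a': 5, 't': 7, 's': 0}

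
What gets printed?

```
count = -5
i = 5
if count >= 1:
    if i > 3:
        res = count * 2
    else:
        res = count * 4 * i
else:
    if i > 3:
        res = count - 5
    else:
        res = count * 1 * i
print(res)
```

count=-5, i=5
count >= 1 is False; i > 3 is True
→ res = count - 5 = -10

-10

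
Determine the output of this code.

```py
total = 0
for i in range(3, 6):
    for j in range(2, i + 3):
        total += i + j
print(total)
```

i=3,j=2: total = 0+5 = 5
i=3,j=3: total = 5+6 = 11
i=3,j=4: total = 11+7 = 18
i=3,j=5: total = 18+8 = 26
i=4,j=2: total = 26+6 = 32
i=4,j=3: total = 32+7 = 39
i=4,j=4: total = 39+8 = 47
i=4,j=5: total = 47+9 = 56
i=4,j=6: total = 56+10 = 66
i=5,j=2: total = 66+7 = 73
i=5,j=3: total = 73+8 = 81
i=5,j=4: total = 81+9 = 90
i=5,j=5: total = 90+10 = 100
i=5,j=6: total = 100+11 = 111
i=5,j=7: total = 111+12 = 123

123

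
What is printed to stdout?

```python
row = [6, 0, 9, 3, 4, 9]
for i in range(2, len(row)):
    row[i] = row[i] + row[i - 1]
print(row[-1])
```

i=2: row[2] = 9+0 = 9 → [6, 0, 9, 3, 4, 9]
i=3: row[3] = 3+9 = 12 → [6, 0, 9, 12, 4, 9]
i=4: row[4] = 4+12 = 16 → [6, 0, 9, 12, 16, 9]
i=5: row[5] = 9+16 = 25 → [6, 0, 9, 12, 16, 25]

25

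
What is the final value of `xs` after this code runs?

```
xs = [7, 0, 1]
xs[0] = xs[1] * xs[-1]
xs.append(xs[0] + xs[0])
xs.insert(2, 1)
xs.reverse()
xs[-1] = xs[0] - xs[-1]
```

[0, 1, 1, 0, 0]

xs[0] = xs[1]*xs[-1] = 0*1 = 0 → [0, 0, 1]
append xs[0]+xs[0] = 0+0 = 0 → [0, 0, 1, 0]
insert 1 at 2 → [0, 0, 1, 1, 0]
reverse → [0, 1, 1, 0, 0]
xs[-1] = xs[0]-xs[-1] = 0-0 = 0 → [0, 1, 1, 0, 0]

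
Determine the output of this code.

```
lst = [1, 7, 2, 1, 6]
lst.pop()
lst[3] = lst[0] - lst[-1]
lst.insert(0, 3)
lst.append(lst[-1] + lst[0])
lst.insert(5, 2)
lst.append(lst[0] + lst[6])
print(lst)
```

[3, 1, 7, 2, 0, 2, 3, 6]

pop() removes 6 → [1, 7, 2, 1]
lst[3] = lst[0]-lst[-1] = 1-1 = 0 → [1, 7, 2, 0]
insert 3 at 0 → [3, 1, 7, 2, 0]
append lst[-1]+lst[0] = 0+3 = 3 → [3, 1, 7, 2, 0, 3]
insert 2 at 5 → [3, 1, 7, 2, 0, 2, 3]
append lst[0]+lst[6] = 3+3 = 6 → [3, 1, 7, 2, 0, 2, 3, 6]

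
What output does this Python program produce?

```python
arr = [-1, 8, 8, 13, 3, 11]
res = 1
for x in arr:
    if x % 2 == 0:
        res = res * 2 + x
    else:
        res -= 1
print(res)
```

21

x=-1: not even, res = 1-1 = 0
x=8: even, res = 0*2+8 = 8
x=8: even, res = 8*2+8 = 24
x=13: not even, res = 24-1 = 23
x=3: not even, res = 23-1 = 22
x=11: not even, res = 22-1 = 21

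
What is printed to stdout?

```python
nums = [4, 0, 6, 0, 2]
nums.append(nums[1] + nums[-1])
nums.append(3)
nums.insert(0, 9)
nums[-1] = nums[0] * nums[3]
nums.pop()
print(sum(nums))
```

23

append nums[1]+nums[-1] = 0+2 = 2 → [4, 0, 6, 0, 2, 2]
append 3 → [4, 0, 6, 0, 2, 2, 3]
insert 9 at 0 → [9, 4, 0, 6, 0, 2, 2, 3]
nums[-1] = nums[0]*nums[3] = 9*6 = 54 → [9, 4, 0, 6, 0, 2, 2, 54]
pop() removes 54 → [9, 4, 0, 6, 0, 2, 2]
sum = 23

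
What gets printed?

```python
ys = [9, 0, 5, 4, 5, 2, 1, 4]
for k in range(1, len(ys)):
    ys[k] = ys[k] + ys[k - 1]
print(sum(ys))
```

k=1: ys[1] = 0+9 = 9 → [9, 9, 5, 4, 5, 2, 1, 4]
k=2: ys[2] = 5+9 = 14 → [9, 9, 14, 4, 5, 2, 1, 4]
k=3: ys[3] = 4+14 = 18 → [9, 9, 14, 18, 5, 2, 1, 4]
k=4: ys[4] = 5+18 = 23 → [9, 9, 14, 18, 23, 2, 1, 4]
k=5: ys[5] = 2+23 = 25 → [9, 9, 14, 18, 23, 25, 1, 4]
k=6: ys[6] = 1+25 = 26 → [9, 9, 14, 18, 23, 25, 26, 4]
k=7: ys[7] = 4+26 = 30 → [9, 9, 14, 18, 23, 25, 26, 30]
sum = 154

154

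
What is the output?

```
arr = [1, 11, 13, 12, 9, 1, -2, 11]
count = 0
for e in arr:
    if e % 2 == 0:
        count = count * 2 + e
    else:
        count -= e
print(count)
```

e=1: not even, count = 0-1 = -1
e=11: not even, count = (-1)-11 = -12
e=13: not even, count = (-12)-13 = -25
e=12: even, count = (-25)*2+12 = -38
e=9: not even, count = (-38)-9 = -47
e=1: not even, count = (-47)-1 = -48
e=-2: even, count = (-48)*2+(-2) = -98
e=11: not even, count = (-98)-11 = -109

-109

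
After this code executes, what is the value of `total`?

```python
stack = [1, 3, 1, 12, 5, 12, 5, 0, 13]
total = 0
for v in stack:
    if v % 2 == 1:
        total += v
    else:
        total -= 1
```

v=1: odd, total = 0+1 = 1
v=3: odd, total = 1+3 = 4
v=1: odd, total = 4+1 = 5
v=12: not odd, total = 5-1 = 4
v=5: odd, total = 4+5 = 9
v=12: not odd, total = 9-1 = 8
v=5: odd, total = 8+5 = 13
v=0: not odd, total = 13-1 = 12
v=13: odd, total = 12+13 = 25

25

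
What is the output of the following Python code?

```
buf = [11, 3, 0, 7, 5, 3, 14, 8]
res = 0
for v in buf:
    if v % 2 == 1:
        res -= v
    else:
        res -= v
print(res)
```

-51

v=11: odd, res = 0-11 = -11
v=3: odd, res = (-11)-3 = -14
v=0: not odd, res = (-14)-0 = -14
v=7: odd, res = (-14)-7 = -21
v=5: odd, res = (-21)-5 = -26
v=3: odd, res = (-26)-3 = -29
v=14: not odd, res = (-29)-14 = -43
v=8: not odd, res = (-43)-8 = -51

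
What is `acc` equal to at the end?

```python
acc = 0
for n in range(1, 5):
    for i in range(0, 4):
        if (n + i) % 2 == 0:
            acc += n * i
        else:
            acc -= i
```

n=1,i=0: odd sum, acc = 0-0 = 0
n=1,i=1: even sum, acc = 0+1 = 1
n=1,i=2: odd sum, acc = 1-2 = -1
n=1,i=3: even sum, acc = (-1)+3 = 2
n=2,i=0: even sum, acc = 2+0 = 2
n=2,i=1: odd sum, acc = 2-1 = 1
n=2,i=2: even sum, acc = 1+4 = 5
n=2,i=3: odd sum, acc = 5-3 = 2
n=3,i=0: odd sum, acc = 2-0 = 2
n=3,i=1: even sum, acc = 2+3 = 5
n=3,i=2: odd sum, acc = 5-2 = 3
n=3,i=3: even sum, acc = 3+9 = 12
n=4,i=0: even sum, acc = 12+0 = 12
n=4,i=1: odd sum, acc = 12-1 = 11
n=4,i=2: even sum, acc = 11+8 = 19
n=4,i=3: odd sum, acc = 19-3 = 16

16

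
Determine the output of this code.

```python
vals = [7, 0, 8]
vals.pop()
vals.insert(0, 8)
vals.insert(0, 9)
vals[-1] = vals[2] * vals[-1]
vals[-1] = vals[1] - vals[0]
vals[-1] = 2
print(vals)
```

[9, 8, 7, 2]

pop() removes 8 → [7, 0]
insert 8 at 0 → [8, 7, 0]
insert 9 at 0 → [9, 8, 7, 0]
vals[-1] = vals[2]*vals[-1] = 7*0 = 0 → [9, 8, 7, 0]
vals[-1] = vals[1]-vals[0] = 8-9 = -1 → [9, 8, 7, -1]
vals[-1] = 2 → [9, 8, 7, 2]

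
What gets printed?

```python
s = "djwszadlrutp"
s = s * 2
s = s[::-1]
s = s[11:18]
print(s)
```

dpturld

repeat ×2 → 'djwszadlrutpdjwszadlrutp'
reverse → 'pturldazswjdpturldazswjd'
slice [11:18] → 'dpturld'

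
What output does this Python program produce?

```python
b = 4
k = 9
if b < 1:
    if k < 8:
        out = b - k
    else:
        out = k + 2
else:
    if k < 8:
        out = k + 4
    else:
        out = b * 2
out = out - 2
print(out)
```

b=4, k=9
b < 1 is False; k < 8 is False
→ out = b * 2 = 8
out = 8-2 = 6

6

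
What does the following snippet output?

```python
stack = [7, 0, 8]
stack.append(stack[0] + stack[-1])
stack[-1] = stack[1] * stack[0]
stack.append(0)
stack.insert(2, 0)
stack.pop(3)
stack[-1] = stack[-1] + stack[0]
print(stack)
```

[7, 0, 0, 0, 7]

append stack[0]+stack[-1] = 7+8 = 15 → [7, 0, 8, 15]
stack[-1] = stack[1]*stack[0] = 0*7 = 0 → [7, 0, 8, 0]
append 0 → [7, 0, 8, 0, 0]
insert 0 at 2 → [7, 0, 0, 8, 0, 0]
pop(3) removes 8 → [7, 0, 0, 0, 0]
stack[-1] = stack[-1]+stack[0] = 0+7 = 7 → [7, 0, 0, 0, 7]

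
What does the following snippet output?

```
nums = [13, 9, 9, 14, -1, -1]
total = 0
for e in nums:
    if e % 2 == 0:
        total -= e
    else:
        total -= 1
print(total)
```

-19

e=13: not even, total = 0-1 = -1
e=9: not even, total = (-1)-1 = -2
e=9: not even, total = (-2)-1 = -3
e=14: even, total = (-3)-14 = -17
e=-1: not even, total = (-17)-1 = -18
e=-1: not even, total = (-18)-1 = -19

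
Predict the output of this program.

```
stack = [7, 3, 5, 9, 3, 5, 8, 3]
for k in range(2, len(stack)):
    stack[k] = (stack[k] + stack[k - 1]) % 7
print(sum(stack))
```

k=2: stack[2] = (5+3)%7 = 1 → [7, 3, 1, 9, 3, 5, 8, 3]
k=3: stack[3] = (9+1)%7 = 3 → [7, 3, 1, 3, 3, 5, 8, 3]
k=4: stack[4] = (3+3)%7 = 6 → [7, 3, 1, 3, 6, 5, 8, 3]
k=5: stack[5] = (5+6)%7 = 4 → [7, 3, 1, 3, 6, 4, 8, 3]
k=6: stack[6] = (8+4)%7 = 5 → [7, 3, 1, 3, 6, 4, 5, 3]
k=7: stack[7] = (3+5)%7 = 1 → [7, 3, 1, 3, 6, 4, 5, 1]
sum = 30

30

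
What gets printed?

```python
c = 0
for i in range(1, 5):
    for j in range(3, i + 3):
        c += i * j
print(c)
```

125

i=1,j=3: c = 0+3 = 3
i=2,j=3: c = 3+6 = 9
i=2,j=4: c = 9+8 = 17
i=3,j=3: c = 17+9 = 26
i=3,j=4: c = 26+12 = 38
i=3,j=5: c = 38+15 = 53
i=4,j=3: c = 53+12 = 65
i=4,j=4: c = 65+16 = 81
i=4,j=5: c = 81+20 = 101
i=4,j=6: c = 101+24 = 125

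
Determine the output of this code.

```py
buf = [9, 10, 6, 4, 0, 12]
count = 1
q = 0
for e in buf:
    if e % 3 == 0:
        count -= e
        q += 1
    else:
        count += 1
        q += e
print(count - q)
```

e=9: %3==0, count = 1-9 = -8; q=1
e=10: not %3==0, count = (-8)+1 = -7; q=11
e=6: %3==0, count = (-7)-6 = -13; q=12
e=4: not %3==0, count = (-13)+1 = -12; q=16
e=0: %3==0, count = (-12)-0 = -12; q=17
e=12: %3==0, count = (-12)-12 = -24; q=18
count-q = (-24)-18 = -42

-42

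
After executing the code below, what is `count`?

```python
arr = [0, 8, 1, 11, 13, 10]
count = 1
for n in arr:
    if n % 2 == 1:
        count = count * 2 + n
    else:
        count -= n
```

-27

n=0: not odd, count = 1-0 = 1
n=8: not odd, count = 1-8 = -7
n=1: odd, count = (-7)*2+1 = -13
n=11: odd, count = (-13)*2+11 = -15
n=13: odd, count = (-15)*2+13 = -17
n=10: not odd, count = (-17)-10 = -27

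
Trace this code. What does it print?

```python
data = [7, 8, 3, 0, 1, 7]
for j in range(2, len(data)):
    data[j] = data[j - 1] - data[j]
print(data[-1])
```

-3

j=2: data[2] = 8-3 = 5 → [7, 8, 5, 0, 1, 7]
j=3: data[3] = 5-0 = 5 → [7, 8, 5, 5, 1, 7]
j=4: data[4] = 5-1 = 4 → [7, 8, 5, 5, 4, 7]
j=5: data[5] = 4-7 = -3 → [7, 8, 5, 5, 4, -3]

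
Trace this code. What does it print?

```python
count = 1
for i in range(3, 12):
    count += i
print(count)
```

64

i=3: count = 1+3 = 4
i=4: count = 4+4 = 8
i=5: count = 8+5 = 13
i=6: count = 13+6 = 19
i=7: count = 19+7 = 26
i=8: count = 26+8 = 34
i=9: count = 34+9 = 43
i=10: count = 43+10 = 53
i=11: count = 53+11 = 64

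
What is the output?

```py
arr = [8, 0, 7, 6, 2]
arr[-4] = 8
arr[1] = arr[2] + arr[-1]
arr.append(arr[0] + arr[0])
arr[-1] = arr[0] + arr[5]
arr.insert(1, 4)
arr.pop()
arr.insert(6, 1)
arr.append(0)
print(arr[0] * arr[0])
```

64

arr[-4] = 8 → [8, 8, 7, 6, 2]
arr[1] = arr[2]+arr[-1] = 7+2 = 9 → [8, 9, 7, 6, 2]
append arr[0]+arr[0] = 8+8 = 16 → [8, 9, 7, 6, 2, 16]
arr[-1] = arr[0]+arr[5] = 8+16 = 24 → [8, 9, 7, 6, 2, 24]
insert 4 at 1 → [8, 4, 9, 7, 6, 2, 24]
pop() removes 24 → [8, 4, 9, 7, 6, 2]
insert 1 at 6 → [8, 4, 9, 7, 6, 2, 1]
append 0 → [8, 4, 9, 7, 6, 2, 1, 0]
arr[0]*arr[0] = 8*8 = 64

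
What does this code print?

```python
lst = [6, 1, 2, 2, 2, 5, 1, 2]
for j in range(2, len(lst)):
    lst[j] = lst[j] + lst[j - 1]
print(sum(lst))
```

62

j=2: lst[2] = 2+1 = 3 → [6, 1, 3, 2, 2, 5, 1, 2]
j=3: lst[3] = 2+3 = 5 → [6, 1, 3, 5, 2, 5, 1, 2]
j=4: lst[4] = 2+5 = 7 → [6, 1, 3, 5, 7, 5, 1, 2]
j=5: lst[5] = 5+7 = 12 → [6, 1, 3, 5, 7, 12, 1, 2]
j=6: lst[6] = 1+12 = 13 → [6, 1, 3, 5, 7, 12, 13, 2]
j=7: lst[7] = 2+13 = 15 → [6, 1, 3, 5, 7, 12, 13, 15]
sum = 62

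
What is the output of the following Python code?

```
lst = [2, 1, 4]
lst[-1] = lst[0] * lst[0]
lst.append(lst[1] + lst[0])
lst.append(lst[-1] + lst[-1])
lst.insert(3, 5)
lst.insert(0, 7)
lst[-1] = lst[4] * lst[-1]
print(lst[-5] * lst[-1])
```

30

lst[-1] = lst[0]*lst[0] = 2*2 = 4 → [2, 1, 4]
append lst[1]+lst[0] = 1+2 = 3 → [2, 1, 4, 3]
append lst[-1]+lst[-1] = 3+3 = 6 → [2, 1, 4, 3, 6]
insert 5 at 3 → [2, 1, 4, 5, 3, 6]
insert 7 at 0 → [7, 2, 1, 4, 5, 3, 6]
lst[-1] = lst[4]*lst[-1] = 5*6 = 30 → [7, 2, 1, 4, 5, 3, 30]
lst[-5]*lst[-1] = 1*30 = 30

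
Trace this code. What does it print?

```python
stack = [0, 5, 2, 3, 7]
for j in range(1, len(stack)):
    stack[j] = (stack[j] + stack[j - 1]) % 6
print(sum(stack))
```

j=1: stack[1] = (5+0)%6 = 5 → [0, 5, 2, 3, 7]
j=2: stack[2] = (2+5)%6 = 1 → [0, 5, 1, 3, 7]
j=3: stack[3] = (3+1)%6 = 4 → [0, 5, 1, 4, 7]
j=4: stack[4] = (7+4)%6 = 5 → [0, 5, 1, 4, 5]
sum = 15

15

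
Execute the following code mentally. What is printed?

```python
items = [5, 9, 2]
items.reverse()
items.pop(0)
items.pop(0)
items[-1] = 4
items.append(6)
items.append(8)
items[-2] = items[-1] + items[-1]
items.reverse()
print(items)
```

reverse → [2, 9, 5]
pop(0) removes 2 → [9, 5]
pop(0) removes 9 → [5]
items[-1] = 4 → [4]
append 6 → [4, 6]
append 8 → [4, 6, 8]
items[-2] = items[-1]+items[-1] = 8+8 = 16 → [4, 16, 8]
reverse → [8, 16, 4]

[8, 16, 4]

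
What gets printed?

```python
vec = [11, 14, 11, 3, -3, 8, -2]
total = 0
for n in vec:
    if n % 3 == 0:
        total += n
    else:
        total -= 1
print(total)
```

-5

n=11: not %3==0, total = 0-1 = -1
n=14: not %3==0, total = (-1)-1 = -2
n=11: not %3==0, total = (-2)-1 = -3
n=3: %3==0, total = (-3)+3 = 0
n=-3: %3==0, total = 0+(-3) = -3
n=8: not %3==0, total = (-3)-1 = -4
n=-2: not %3==0, total = (-4)-1 = -5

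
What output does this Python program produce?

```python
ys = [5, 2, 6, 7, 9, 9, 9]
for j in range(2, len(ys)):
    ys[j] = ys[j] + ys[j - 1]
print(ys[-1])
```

j=2: ys[2] = 6+2 = 8 → [5, 2, 8, 7, 9, 9, 9]
j=3: ys[3] = 7+8 = 15 → [5, 2, 8, 15, 9, 9, 9]
j=4: ys[4] = 9+15 = 24 → [5, 2, 8, 15, 24, 9, 9]
j=5: ys[5] = 9+24 = 33 → [5, 2, 8, 15, 24, 33, 9]
j=6: ys[6] = 9+33 = 42 → [5, 2, 8, 15, 24, 33, 42]

42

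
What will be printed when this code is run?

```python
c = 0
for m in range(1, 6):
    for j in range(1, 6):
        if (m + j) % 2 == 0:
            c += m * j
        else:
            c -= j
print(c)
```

m=1,j=1: even sum, c = 0+1 = 1
m=1,j=2: odd sum, c = 1-2 = -1
m=1,j=3: even sum, c = (-1)+3 = 2
m=1,j=4: odd sum, c = 2-4 = -2
m=1,j=5: even sum, c = (-2)+5 = 3
m=2,j=1: odd sum, c = 3-1 = 2
m=2,j=2: even sum, c = 2+4 = 6
m=2,j=3: odd sum, c = 6-3 = 3
m=2,j=4: even sum, c = 3+8 = 11
m=2,j=5: odd sum, c = 11-5 = 6
m=3,j=1: even sum, c = 6+3 = 9
m=3,j=2: odd sum, c = 9-2 = 7
m=3,j=3: even sum, c = 7+9 = 16
m=3,j=4: odd sum, c = 16-4 = 12
m=3,j=5: even sum, c = 12+15 = 27
m=4,j=1: odd sum, c = 27-1 = 26
m=4,j=2: even sum, c = 26+8 = 34
m=4,j=3: odd sum, c = 34-3 = 31
m=4,j=4: even sum, c = 31+16 = 47
m=4,j=5: odd sum, c = 47-5 = 42
m=5,j=1: even sum, c = 42+5 = 47
m=5,j=2: odd sum, c = 47-2 = 45
m=5,j=3: even sum, c = 45+15 = 60
m=5,j=4: odd sum, c = 60-4 = 56
m=5,j=5: even sum, c = 56+25 = 81

81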